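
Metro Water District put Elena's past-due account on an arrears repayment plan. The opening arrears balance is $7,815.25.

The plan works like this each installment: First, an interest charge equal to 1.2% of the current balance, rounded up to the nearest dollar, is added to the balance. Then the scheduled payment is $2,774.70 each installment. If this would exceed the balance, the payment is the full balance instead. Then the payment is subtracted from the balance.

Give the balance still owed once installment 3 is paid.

Installment 1: $7,815.25 +$94.00 interest = $7,909.25; pay $2,774.70 → $5,134.55
Installment 2: $5,134.55 +$62.00 interest = $5,196.55; pay $2,774.70 → $2,421.85
Installment 3: $2,421.85 +$30.00 interest = $2,451.85; pay $2,451.85 → $0.00

$0.00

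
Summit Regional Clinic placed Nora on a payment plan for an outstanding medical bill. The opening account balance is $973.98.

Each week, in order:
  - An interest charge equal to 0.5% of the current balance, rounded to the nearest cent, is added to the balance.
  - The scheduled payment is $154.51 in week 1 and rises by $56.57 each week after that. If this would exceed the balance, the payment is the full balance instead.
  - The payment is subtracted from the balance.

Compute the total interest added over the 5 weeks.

# | Opening | Interest | Payment | End bal
1 | $973.98 | $4.87 | $154.51 | $824.34
2 | $824.34 | $4.12 | $211.08 | $617.38
3 | $617.38 | $3.09 | $267.65 | $352.82
4 | $352.82 | $1.76 | $324.22 | $30.36
5 | $30.36 | $0.15 | $30.51 | $0.00
Total interest: $4.87 + $4.12 + $3.09 + $1.76 + $0.15 = $13.99

$13.99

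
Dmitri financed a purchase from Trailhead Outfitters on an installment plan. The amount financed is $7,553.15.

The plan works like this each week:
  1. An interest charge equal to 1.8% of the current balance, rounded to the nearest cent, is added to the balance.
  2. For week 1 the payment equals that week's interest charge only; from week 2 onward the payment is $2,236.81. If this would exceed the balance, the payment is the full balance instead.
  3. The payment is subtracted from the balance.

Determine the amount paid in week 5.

# | Opening | Interest | Payment | End bal
1 | $7,553.15 | $135.96 | $135.96 | $7,553.15
2 | $7,553.15 | $135.96 | $2,236.81 | $5,452.30
3 | $5,452.30 | $98.14 | $2,236.81 | $3,313.63
4 | $3,313.63 | $59.65 | $2,236.81 | $1,136.47
5 | $1,136.47 | $20.46 | $1,156.93 | $0.00

$1,156.93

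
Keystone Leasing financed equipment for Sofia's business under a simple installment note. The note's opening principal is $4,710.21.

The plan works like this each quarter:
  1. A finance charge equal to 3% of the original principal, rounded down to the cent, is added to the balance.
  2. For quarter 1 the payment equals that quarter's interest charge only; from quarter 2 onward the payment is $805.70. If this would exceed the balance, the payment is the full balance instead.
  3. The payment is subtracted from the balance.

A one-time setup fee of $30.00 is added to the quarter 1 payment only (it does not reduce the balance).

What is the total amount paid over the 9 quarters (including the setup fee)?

$6,011.91

Quarter 1: opening $4,710.21; interest $141.30 → $4,851.51; payment $141.30 (+ $30.00 fee); balance $4,710.21
Quarter 2: opening $4,710.21; interest $141.30 → $4,851.51; payment $805.70; balance $4,045.81
Quarter 3: opening $4,045.81; interest $141.30 → $4,187.11; payment $805.70; balance $3,381.41
Quarter 4: opening $3,381.41; interest $141.30 → $3,522.71; payment $805.70; balance $2,717.01
Quarter 5: opening $2,717.01; interest $141.30 → $2,858.31; payment $805.70; balance $2,052.61
Quarter 6: opening $2,052.61; interest $141.30 → $2,193.91; payment $805.70; balance $1,388.21
Quarter 7: opening $1,388.21; interest $141.30 → $1,529.51; payment $805.70; balance $723.81
Quarter 8: opening $723.81; interest $141.30 → $865.11; payment $805.70; balance $59.41
Quarter 9: opening $59.41; interest $141.30 → $200.71; payment $200.71; balance $0.00
Total paid: $6,011.91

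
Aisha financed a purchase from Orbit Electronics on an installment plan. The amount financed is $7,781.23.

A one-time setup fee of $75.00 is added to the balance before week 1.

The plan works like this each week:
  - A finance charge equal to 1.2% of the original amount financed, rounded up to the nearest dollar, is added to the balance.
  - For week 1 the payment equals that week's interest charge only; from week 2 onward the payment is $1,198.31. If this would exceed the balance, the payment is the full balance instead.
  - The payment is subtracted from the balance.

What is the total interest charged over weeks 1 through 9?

$846.00

Week 1: $7,856.23 +$94.00 interest = $7,950.23; pay $94.00 → $7,856.23
Week 2: $7,856.23 +$94.00 interest = $7,950.23; pay $1,198.31 → $6,751.92
Week 3: $6,751.92 +$94.00 interest = $6,845.92; pay $1,198.31 → $5,647.61
Week 4: $5,647.61 +$94.00 interest = $5,741.61; pay $1,198.31 → $4,543.30
Week 5: $4,543.30 +$94.00 interest = $4,637.30; pay $1,198.31 → $3,438.99
Week 6: $3,438.99 +$94.00 interest = $3,532.99; pay $1,198.31 → $2,334.68
Week 7: $2,334.68 +$94.00 interest = $2,428.68; pay $1,198.31 → $1,230.37
Week 8: $1,230.37 +$94.00 interest = $1,324.37; pay $1,198.31 → $126.06
Week 9: $126.06 +$94.00 interest = $220.06; pay $220.06 → $0.00
Total interest: $94.00 + $94.00 + $94.00 + $94.00 + $94.00 + $94.00 + $94.00 + $94.00 + $94.00 = $846.00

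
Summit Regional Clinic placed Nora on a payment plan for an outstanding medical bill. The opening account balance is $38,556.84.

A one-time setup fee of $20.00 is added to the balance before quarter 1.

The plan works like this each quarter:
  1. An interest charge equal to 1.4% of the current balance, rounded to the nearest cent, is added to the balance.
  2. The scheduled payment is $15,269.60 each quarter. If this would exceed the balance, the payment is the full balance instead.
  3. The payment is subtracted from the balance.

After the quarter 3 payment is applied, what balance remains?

$0.00

Quarter 1: opening $38,576.84; interest $540.08 → $39,116.92; payment $15,269.60; balance $23,847.32
Quarter 2: opening $23,847.32; interest $333.86 → $24,181.18; payment $15,269.60; balance $8,911.58
Quarter 3: opening $8,911.58; interest $124.76 → $9,036.34; payment $9,036.34; balance $0.00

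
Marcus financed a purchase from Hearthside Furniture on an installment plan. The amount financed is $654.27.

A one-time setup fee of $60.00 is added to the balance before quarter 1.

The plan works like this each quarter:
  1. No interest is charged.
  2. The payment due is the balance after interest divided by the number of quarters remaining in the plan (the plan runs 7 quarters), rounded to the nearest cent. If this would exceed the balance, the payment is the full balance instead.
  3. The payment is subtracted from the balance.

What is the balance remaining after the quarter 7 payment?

# | Opening | Payment | End bal
1 | $714.27 | $102.04 | $612.23
2 | $612.23 | $102.04 | $510.19
3 | $510.19 | $102.04 | $408.15
4 | $408.15 | $102.04 | $306.11
5 | $306.11 | $102.04 | $204.07
6 | $204.07 | $102.04 | $102.03
7 | $102.03 | $102.03 | $0.00

$0.00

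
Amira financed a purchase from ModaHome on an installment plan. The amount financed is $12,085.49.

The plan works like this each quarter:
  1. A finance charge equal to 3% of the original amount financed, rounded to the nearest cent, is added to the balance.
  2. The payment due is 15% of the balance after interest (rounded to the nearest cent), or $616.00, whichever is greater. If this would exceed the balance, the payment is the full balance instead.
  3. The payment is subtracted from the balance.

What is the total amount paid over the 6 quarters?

Quarter 1: $12,085.49 +$362.56 interest = $12,448.05; pay $1,867.21 → $10,580.84
Quarter 2: $10,580.84 +$362.56 interest = $10,943.40; pay $1,641.51 → $9,301.89
Quarter 3: $9,301.89 +$362.56 interest = $9,664.45; pay $1,449.67 → $8,214.78
Quarter 4: $8,214.78 +$362.56 interest = $8,577.34; pay $1,286.60 → $7,290.74
Quarter 5: $7,290.74 +$362.56 interest = $7,653.30; pay $1,148.00 → $6,505.30
Quarter 6: $6,505.30 +$362.56 interest = $6,867.86; pay $1,030.18 → $5,837.68
Total paid: $8,423.17

$8,423.17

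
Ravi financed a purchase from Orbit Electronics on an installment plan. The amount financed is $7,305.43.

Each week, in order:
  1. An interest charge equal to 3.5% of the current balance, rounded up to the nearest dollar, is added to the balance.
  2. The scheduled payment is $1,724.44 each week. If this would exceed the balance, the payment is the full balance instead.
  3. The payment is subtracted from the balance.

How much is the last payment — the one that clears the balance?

# | Opening | Interest | Payment | End bal
1 | $7,305.43 | $256.00 | $1,724.44 | $5,836.99
2 | $5,836.99 | $205.00 | $1,724.44 | $4,317.55
3 | $4,317.55 | $152.00 | $1,724.44 | $2,745.11
4 | $2,745.11 | $97.00 | $1,724.44 | $1,117.67
5 | $1,117.67 | $40.00 | $1,157.67 | $0.00

$1,157.67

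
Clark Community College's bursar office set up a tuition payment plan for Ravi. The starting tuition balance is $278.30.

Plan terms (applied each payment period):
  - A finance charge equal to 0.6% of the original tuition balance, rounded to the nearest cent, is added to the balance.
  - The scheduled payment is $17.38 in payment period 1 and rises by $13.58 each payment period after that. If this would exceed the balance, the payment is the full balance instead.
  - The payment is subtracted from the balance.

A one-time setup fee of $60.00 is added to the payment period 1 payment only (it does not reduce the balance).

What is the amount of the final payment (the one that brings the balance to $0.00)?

$65.62

# | Opening | Interest | Payment | Fee | End bal
1 | $278.30 | $1.67 | $17.38 | $60.00 | $262.59
2 | $262.59 | $1.67 | $30.96 | — | $233.30
3 | $233.30 | $1.67 | $44.54 | — | $190.43
4 | $190.43 | $1.67 | $58.12 | — | $133.98
5 | $133.98 | $1.67 | $71.70 | — | $63.95
6 | $63.95 | $1.67 | $65.62 | — | $0.00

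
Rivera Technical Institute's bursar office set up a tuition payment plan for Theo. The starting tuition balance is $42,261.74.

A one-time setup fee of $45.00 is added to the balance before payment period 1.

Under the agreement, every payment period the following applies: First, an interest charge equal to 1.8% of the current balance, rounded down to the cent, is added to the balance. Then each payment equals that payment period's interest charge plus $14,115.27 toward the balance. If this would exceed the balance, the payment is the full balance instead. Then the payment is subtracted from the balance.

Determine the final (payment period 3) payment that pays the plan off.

$14,329.57

Payment period 1: $42,306.74 +$761.52 interest = $43,068.26; pay $14,876.79 → $28,191.47
Payment period 2: $28,191.47 +$507.44 interest = $28,698.91; pay $14,622.71 → $14,076.20
Payment period 3: $14,076.20 +$253.37 interest = $14,329.57; pay $14,329.57 → $0.00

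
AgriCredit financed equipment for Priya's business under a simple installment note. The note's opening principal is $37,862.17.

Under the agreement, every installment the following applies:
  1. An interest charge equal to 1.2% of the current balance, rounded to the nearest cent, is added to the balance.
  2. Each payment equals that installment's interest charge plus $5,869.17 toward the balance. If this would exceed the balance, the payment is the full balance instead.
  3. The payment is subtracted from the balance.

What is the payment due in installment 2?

$6,253.09

Installment 1: opening $37,862.17; interest $454.35 → $38,316.52; payment $6,323.52; balance $31,993.00
Installment 2: opening $31,993.00; interest $383.92 → $32,376.92; payment $6,253.09; balance $26,123.83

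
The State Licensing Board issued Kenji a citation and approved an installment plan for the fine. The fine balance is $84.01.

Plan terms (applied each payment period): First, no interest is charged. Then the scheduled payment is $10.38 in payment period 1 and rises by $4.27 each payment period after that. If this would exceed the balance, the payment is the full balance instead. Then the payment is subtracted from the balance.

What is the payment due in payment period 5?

$16.87

Payment period 1: $84.01 − $10.38 → $73.63
Payment period 2: $73.63 − $14.65 → $58.98
Payment period 3: $58.98 − $18.92 → $40.06
Payment period 4: $40.06 − $23.19 → $16.87
Payment period 5: $16.87 − $16.87 → $0.00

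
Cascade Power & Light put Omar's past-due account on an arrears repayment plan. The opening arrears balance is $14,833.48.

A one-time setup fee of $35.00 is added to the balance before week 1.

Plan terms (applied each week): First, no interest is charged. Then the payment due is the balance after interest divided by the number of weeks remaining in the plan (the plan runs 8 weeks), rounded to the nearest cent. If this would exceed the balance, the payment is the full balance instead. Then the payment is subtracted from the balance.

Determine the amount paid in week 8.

Week 1: opening $14,868.48; payment $1,858.56; balance $13,009.92
Week 2: opening $13,009.92; payment $1,858.56; balance $11,151.36
Week 3: opening $11,151.36; payment $1,858.56; balance $9,292.80
Week 4: opening $9,292.80; payment $1,858.56; balance $7,434.24
Week 5: opening $7,434.24; payment $1,858.56; balance $5,575.68
Week 6: opening $5,575.68; payment $1,858.56; balance $3,717.12
Week 7: opening $3,717.12; payment $1,858.56; balance $1,858.56
Week 8: opening $1,858.56; payment $1,858.56; balance $0.00

$1,858.56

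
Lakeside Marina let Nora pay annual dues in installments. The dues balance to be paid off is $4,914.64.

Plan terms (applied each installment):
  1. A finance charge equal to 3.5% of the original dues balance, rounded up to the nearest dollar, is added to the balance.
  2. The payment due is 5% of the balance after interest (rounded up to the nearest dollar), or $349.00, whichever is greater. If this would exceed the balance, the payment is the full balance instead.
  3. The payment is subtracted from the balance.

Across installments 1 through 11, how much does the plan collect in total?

$3,839.00

Installment 1: opening $4,914.64; interest $173.00 → $5,087.64; payment $349.00; balance $4,738.64
Installment 2: opening $4,738.64; interest $173.00 → $4,911.64; payment $349.00; balance $4,562.64
Installment 3: opening $4,562.64; interest $173.00 → $4,735.64; payment $349.00; balance $4,386.64
Installment 4: opening $4,386.64; interest $173.00 → $4,559.64; payment $349.00; balance $4,210.64
Installment 5: opening $4,210.64; interest $173.00 → $4,383.64; payment $349.00; balance $4,034.64
Installment 6: opening $4,034.64; interest $173.00 → $4,207.64; payment $349.00; balance $3,858.64
Installment 7: opening $3,858.64; interest $173.00 → $4,031.64; payment $349.00; balance $3,682.64
Installment 8: opening $3,682.64; interest $173.00 → $3,855.64; payment $349.00; balance $3,506.64
Installment 9: opening $3,506.64; interest $173.00 → $3,679.64; payment $349.00; balance $3,330.64
Installment 10: opening $3,330.64; interest $173.00 → $3,503.64; payment $349.00; balance $3,154.64
Installment 11: opening $3,154.64; interest $173.00 → $3,327.64; payment $349.00; balance $2,978.64
Total paid: $3,839.00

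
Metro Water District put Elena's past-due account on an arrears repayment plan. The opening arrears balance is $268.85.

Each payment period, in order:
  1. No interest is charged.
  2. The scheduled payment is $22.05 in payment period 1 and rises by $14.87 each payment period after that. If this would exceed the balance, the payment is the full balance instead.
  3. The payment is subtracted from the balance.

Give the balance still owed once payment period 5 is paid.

Payment period 1: opening $268.85; payment $22.05; balance $246.80
Payment period 2: opening $246.80; payment $36.92; balance $209.88
Payment period 3: opening $209.88; payment $51.79; balance $158.09
Payment period 4: opening $158.09; payment $66.66; balance $91.43
Payment period 5: opening $91.43; payment $81.53; balance $9.90

$9.90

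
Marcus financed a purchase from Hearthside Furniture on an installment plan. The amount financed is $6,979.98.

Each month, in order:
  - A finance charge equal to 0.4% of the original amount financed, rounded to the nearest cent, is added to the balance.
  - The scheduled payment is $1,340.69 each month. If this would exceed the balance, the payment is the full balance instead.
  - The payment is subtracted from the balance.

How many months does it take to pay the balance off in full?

Month 1: $6,979.98 +$27.92 interest = $7,007.90; pay $1,340.69 → $5,667.21
Month 2: $5,667.21 +$27.92 interest = $5,695.13; pay $1,340.69 → $4,354.44
Month 3: $4,354.44 +$27.92 interest = $4,382.36; pay $1,340.69 → $3,041.67
Month 4: $3,041.67 +$27.92 interest = $3,069.59; pay $1,340.69 → $1,728.90
Month 5: $1,728.90 +$27.92 interest = $1,756.82; pay $1,340.69 → $416.13
Month 6: $416.13 +$27.92 interest = $444.05; pay $444.05 → $0.00
Balance reaches $0.00 in month 6.

6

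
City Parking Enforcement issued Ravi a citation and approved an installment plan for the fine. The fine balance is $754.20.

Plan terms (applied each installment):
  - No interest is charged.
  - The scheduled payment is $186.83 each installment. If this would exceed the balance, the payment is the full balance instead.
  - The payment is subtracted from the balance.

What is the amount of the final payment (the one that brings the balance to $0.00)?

Installment 1: $754.20 − $186.83 → $567.37
Installment 2: $567.37 − $186.83 → $380.54
Installment 3: $380.54 − $186.83 → $193.71
Installment 4: $193.71 − $186.83 → $6.88
Installment 5: $6.88 − $6.88 → $0.00

$6.88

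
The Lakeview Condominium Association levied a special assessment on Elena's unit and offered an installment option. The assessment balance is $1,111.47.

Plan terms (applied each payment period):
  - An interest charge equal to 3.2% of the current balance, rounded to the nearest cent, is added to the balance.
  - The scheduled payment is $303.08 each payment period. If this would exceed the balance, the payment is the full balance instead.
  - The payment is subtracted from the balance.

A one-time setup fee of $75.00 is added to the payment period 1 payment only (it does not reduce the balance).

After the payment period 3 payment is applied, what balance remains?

Payment period 1: $1,111.47 +$35.57 interest = $1,147.04; pay $303.08 (+ $75.00 fee) → $843.96
Payment period 2: $843.96 +$27.01 interest = $870.97; pay $303.08 → $567.89
Payment period 3: $567.89 +$18.17 interest = $586.06; pay $303.08 → $282.98

$282.98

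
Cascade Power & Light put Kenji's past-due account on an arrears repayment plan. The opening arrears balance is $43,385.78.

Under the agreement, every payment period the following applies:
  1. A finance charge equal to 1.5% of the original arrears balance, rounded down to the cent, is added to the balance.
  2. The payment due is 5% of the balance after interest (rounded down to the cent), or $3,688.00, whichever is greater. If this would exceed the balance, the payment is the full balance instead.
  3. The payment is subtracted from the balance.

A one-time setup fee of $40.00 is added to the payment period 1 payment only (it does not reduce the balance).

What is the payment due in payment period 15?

$1,515.48

Payment period 1: $43,385.78 +$650.78 interest = $44,036.56; pay $3,688.00 (+ $40.00 fee) → $40,348.56
Payment period 2: $40,348.56 +$650.78 interest = $40,999.34; pay $3,688.00 → $37,311.34
Payment period 3: $37,311.34 +$650.78 interest = $37,962.12; pay $3,688.00 → $34,274.12
Payment period 4: $34,274.12 +$650.78 interest = $34,924.90; pay $3,688.00 → $31,236.90
Payment period 5: $31,236.90 +$650.78 interest = $31,887.68; pay $3,688.00 → $28,199.68
Payment period 6: $28,199.68 +$650.78 interest = $28,850.46; pay $3,688.00 → $25,162.46
Payment period 7: $25,162.46 +$650.78 interest = $25,813.24; pay $3,688.00 → $22,125.24
Payment period 8: $22,125.24 +$650.78 interest = $22,776.02; pay $3,688.00 → $19,088.02
Payment period 9: $19,088.02 +$650.78 interest = $19,738.80; pay $3,688.00 → $16,050.80
Payment period 10: $16,050.80 +$650.78 interest = $16,701.58; pay $3,688.00 → $13,013.58
Payment period 11: $13,013.58 +$650.78 interest = $13,664.36; pay $3,688.00 → $9,976.36
Payment period 12: $9,976.36 +$650.78 interest = $10,627.14; pay $3,688.00 → $6,939.14
Payment period 13: $6,939.14 +$650.78 interest = $7,589.92; pay $3,688.00 → $3,901.92
Payment period 14: $3,901.92 +$650.78 interest = $4,552.70; pay $3,688.00 → $864.70
Payment period 15: $864.70 +$650.78 interest = $1,515.48; pay $1,515.48 → $0.00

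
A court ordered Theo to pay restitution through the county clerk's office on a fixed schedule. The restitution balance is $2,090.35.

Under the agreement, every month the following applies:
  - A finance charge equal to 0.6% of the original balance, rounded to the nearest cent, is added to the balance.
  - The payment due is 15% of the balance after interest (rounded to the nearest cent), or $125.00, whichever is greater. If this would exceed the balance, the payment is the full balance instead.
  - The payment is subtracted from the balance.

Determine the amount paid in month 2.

# | Opening | Interest | Payment | End bal
1 | $2,090.35 | $12.54 | $315.43 | $1,787.46
2 | $1,787.46 | $12.54 | $270.00 | $1,530.00

$270.00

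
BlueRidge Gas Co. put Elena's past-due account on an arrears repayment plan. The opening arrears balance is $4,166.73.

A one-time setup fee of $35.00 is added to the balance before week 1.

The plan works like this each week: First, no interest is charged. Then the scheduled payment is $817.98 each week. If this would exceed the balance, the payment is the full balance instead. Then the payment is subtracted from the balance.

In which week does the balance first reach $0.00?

6

Week 1: opening $4,201.73; payment $817.98; balance $3,383.75
Week 2: opening $3,383.75; payment $817.98; balance $2,565.77
Week 3: opening $2,565.77; payment $817.98; balance $1,747.79
Week 4: opening $1,747.79; payment $817.98; balance $929.81
Week 5: opening $929.81; payment $817.98; balance $111.83
Week 6: opening $111.83; payment $111.83; balance $0.00
Balance reaches $0.00 in week 6.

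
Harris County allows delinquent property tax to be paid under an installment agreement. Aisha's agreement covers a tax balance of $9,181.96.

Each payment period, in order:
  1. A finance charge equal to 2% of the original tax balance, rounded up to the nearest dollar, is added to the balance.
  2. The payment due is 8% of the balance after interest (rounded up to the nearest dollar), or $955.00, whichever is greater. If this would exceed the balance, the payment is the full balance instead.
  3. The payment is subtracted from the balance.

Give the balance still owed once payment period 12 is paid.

Payment period 1: opening $9,181.96; interest $184.00 → $9,365.96; payment $955.00; balance $8,410.96
Payment period 2: opening $8,410.96; interest $184.00 → $8,594.96; payment $955.00; balance $7,639.96
Payment period 3: opening $7,639.96; interest $184.00 → $7,823.96; payment $955.00; balance $6,868.96
Payment period 4: opening $6,868.96; interest $184.00 → $7,052.96; payment $955.00; balance $6,097.96
Payment period 5: opening $6,097.96; interest $184.00 → $6,281.96; payment $955.00; balance $5,326.96
Payment period 6: opening $5,326.96; interest $184.00 → $5,510.96; payment $955.00; balance $4,555.96
Payment period 7: opening $4,555.96; interest $184.00 → $4,739.96; payment $955.00; balance $3,784.96
Payment period 8: opening $3,784.96; interest $184.00 → $3,968.96; payment $955.00; balance $3,013.96
Payment period 9: opening $3,013.96; interest $184.00 → $3,197.96; payment $955.00; balance $2,242.96
Payment period 10: opening $2,242.96; interest $184.00 → $2,426.96; payment $955.00; balance $1,471.96
Payment period 11: opening $1,471.96; interest $184.00 → $1,655.96; payment $955.00; balance $700.96
Payment period 12: opening $700.96; interest $184.00 → $884.96; payment $884.96; balance $0.00

$0.00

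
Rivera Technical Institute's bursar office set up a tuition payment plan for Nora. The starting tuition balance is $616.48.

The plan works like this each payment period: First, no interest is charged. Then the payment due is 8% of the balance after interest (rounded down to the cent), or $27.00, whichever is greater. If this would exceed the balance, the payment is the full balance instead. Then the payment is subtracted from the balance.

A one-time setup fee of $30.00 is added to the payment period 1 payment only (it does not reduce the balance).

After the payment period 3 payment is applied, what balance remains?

# | Opening | Payment | Fee | End bal
1 | $616.48 | $49.31 | $30.00 | $567.17
2 | $567.17 | $45.37 | — | $521.80
3 | $521.80 | $41.74 | — | $480.06

$480.06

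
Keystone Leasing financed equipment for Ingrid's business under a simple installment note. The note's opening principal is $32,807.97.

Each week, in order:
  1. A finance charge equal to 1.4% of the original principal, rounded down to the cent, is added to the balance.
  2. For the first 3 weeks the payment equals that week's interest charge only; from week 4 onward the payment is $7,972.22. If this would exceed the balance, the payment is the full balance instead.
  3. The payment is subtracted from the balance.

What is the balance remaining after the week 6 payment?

# | Opening | Interest | Payment | End bal
1 | $32,807.97 | $459.31 | $459.31 | $32,807.97
2 | $32,807.97 | $459.31 | $459.31 | $32,807.97
3 | $32,807.97 | $459.31 | $459.31 | $32,807.97
4 | $32,807.97 | $459.31 | $7,972.22 | $25,295.06
5 | $25,295.06 | $459.31 | $7,972.22 | $17,782.15
6 | $17,782.15 | $459.31 | $7,972.22 | $10,269.24

$10,269.24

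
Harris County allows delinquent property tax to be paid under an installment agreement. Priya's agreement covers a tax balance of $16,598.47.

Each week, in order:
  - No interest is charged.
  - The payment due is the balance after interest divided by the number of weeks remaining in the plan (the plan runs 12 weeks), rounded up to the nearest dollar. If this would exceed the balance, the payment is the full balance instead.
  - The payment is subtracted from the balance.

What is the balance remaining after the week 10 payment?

# | Opening | Payment | End bal
1 | $16,598.47 | $1,384.00 | $15,214.47
2 | $15,214.47 | $1,384.00 | $13,830.47
3 | $13,830.47 | $1,384.00 | $12,446.47
4 | $12,446.47 | $1,383.00 | $11,063.47
5 | $11,063.47 | $1,383.00 | $9,680.47
6 | $9,680.47 | $1,383.00 | $8,297.47
7 | $8,297.47 | $1,383.00 | $6,914.47
8 | $6,914.47 | $1,383.00 | $5,531.47
9 | $5,531.47 | $1,383.00 | $4,148.47
10 | $4,148.47 | $1,383.00 | $2,765.47

$2,765.47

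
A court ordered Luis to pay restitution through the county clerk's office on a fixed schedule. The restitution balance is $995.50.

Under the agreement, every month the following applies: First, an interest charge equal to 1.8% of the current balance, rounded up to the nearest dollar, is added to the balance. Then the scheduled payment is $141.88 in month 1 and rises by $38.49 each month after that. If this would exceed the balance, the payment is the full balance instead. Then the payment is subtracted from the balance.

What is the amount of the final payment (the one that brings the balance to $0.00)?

$259.04

# | Opening | Interest | Payment | End bal
1 | $995.50 | $18.00 | $141.88 | $871.62
2 | $871.62 | $16.00 | $180.37 | $707.25
3 | $707.25 | $13.00 | $218.86 | $501.39
4 | $501.39 | $10.00 | $257.35 | $254.04
5 | $254.04 | $5.00 | $259.04 | $0.00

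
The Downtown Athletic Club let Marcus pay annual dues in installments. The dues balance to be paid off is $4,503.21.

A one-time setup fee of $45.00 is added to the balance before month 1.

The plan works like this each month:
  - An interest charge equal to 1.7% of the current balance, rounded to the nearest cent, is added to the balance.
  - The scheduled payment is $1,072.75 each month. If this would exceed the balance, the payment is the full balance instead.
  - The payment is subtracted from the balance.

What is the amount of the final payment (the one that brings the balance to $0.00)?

$471.68

# | Opening | Interest | Payment | End bal
1 | $4,548.21 | $77.32 | $1,072.75 | $3,552.78
2 | $3,552.78 | $60.40 | $1,072.75 | $2,540.43
3 | $2,540.43 | $43.19 | $1,072.75 | $1,510.87
4 | $1,510.87 | $25.68 | $1,072.75 | $463.80
5 | $463.80 | $7.88 | $471.68 | $0.00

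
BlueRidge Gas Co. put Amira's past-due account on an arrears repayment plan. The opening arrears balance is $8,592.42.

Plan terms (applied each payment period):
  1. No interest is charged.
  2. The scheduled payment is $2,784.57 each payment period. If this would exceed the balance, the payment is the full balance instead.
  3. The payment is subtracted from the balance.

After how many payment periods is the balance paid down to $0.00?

Payment period 1: $8,592.42 − $2,784.57 → $5,807.85
Payment period 2: $5,807.85 − $2,784.57 → $3,023.28
Payment period 3: $3,023.28 − $2,784.57 → $238.71
Payment period 4: $238.71 − $238.71 → $0.00
Balance reaches $0.00 in payment period 4.

4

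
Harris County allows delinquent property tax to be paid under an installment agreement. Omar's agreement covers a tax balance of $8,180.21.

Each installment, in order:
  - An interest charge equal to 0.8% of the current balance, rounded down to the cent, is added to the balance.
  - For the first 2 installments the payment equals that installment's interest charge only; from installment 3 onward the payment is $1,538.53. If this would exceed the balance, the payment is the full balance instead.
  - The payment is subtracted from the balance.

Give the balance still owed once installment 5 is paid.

Installment 1: opening $8,180.21; interest $65.44 → $8,245.65; payment $65.44; balance $8,180.21
Installment 2: opening $8,180.21; interest $65.44 → $8,245.65; payment $65.44; balance $8,180.21
Installment 3: opening $8,180.21; interest $65.44 → $8,245.65; payment $1,538.53; balance $6,707.12
Installment 4: opening $6,707.12; interest $53.65 → $6,760.77; payment $1,538.53; balance $5,222.24
Installment 5: opening $5,222.24; interest $41.77 → $5,264.01; payment $1,538.53; balance $3,725.48

$3,725.48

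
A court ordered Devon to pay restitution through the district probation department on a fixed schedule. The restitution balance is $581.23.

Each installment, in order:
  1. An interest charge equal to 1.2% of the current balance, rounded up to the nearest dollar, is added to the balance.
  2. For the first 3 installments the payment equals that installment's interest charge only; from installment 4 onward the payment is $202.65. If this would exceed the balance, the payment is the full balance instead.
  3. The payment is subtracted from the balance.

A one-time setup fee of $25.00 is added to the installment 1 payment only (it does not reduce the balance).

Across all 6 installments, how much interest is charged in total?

Installment 1: opening $581.23; interest $7.00 → $588.23; payment $7.00 (+ $25.00 fee); balance $581.23
Installment 2: opening $581.23; interest $7.00 → $588.23; payment $7.00; balance $581.23
Installment 3: opening $581.23; interest $7.00 → $588.23; payment $7.00; balance $581.23
Installment 4: opening $581.23; interest $7.00 → $588.23; payment $202.65; balance $385.58
Installment 5: opening $385.58; interest $5.00 → $390.58; payment $202.65; balance $187.93
Installment 6: opening $187.93; interest $3.00 → $190.93; payment $190.93; balance $0.00
Total interest: $7.00 + $7.00 + $7.00 + $7.00 + $5.00 + $3.00 = $36.00

$36.00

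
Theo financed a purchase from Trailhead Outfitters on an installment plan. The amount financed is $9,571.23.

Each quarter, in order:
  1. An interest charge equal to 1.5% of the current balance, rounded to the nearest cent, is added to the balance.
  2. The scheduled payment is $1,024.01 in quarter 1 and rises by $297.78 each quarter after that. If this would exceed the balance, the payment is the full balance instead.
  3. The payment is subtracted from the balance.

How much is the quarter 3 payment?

# | Opening | Interest | Payment | End bal
1 | $9,571.23 | $143.57 | $1,024.01 | $8,690.79
2 | $8,690.79 | $130.36 | $1,321.79 | $7,499.36
3 | $7,499.36 | $112.49 | $1,619.57 | $5,992.28

$1,619.57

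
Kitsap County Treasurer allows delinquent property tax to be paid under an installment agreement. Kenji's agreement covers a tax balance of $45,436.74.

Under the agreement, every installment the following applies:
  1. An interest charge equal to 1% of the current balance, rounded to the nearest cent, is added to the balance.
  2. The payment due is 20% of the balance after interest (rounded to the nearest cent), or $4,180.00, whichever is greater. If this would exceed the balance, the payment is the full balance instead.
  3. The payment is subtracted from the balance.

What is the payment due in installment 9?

$3,212.27

Installment 1: opening $45,436.74; interest $454.37 → $45,891.11; payment $9,178.22; balance $36,712.89
Installment 2: opening $36,712.89; interest $367.13 → $37,080.02; payment $7,416.00; balance $29,664.02
Installment 3: opening $29,664.02; interest $296.64 → $29,960.66; payment $5,992.13; balance $23,968.53
Installment 4: opening $23,968.53; interest $239.69 → $24,208.22; payment $4,841.64; balance $19,366.58
Installment 5: opening $19,366.58; interest $193.67 → $19,560.25; payment $4,180.00; balance $15,380.25
Installment 6: opening $15,380.25; interest $153.80 → $15,534.05; payment $4,180.00; balance $11,354.05
Installment 7: opening $11,354.05; interest $113.54 → $11,467.59; payment $4,180.00; balance $7,287.59
Installment 8: opening $7,287.59; interest $72.88 → $7,360.47; payment $4,180.00; balance $3,180.47
Installment 9: opening $3,180.47; interest $31.80 → $3,212.27; payment $3,212.27; balance $0.00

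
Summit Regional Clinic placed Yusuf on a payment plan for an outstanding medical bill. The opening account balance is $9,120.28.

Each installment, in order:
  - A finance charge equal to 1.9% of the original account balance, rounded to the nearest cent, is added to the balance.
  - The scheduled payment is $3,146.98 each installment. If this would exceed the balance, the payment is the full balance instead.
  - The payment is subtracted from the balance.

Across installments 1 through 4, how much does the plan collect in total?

Installment 1: opening $9,120.28; interest $173.29 → $9,293.57; payment $3,146.98; balance $6,146.59
Installment 2: opening $6,146.59; interest $173.29 → $6,319.88; payment $3,146.98; balance $3,172.90
Installment 3: opening $3,172.90; interest $173.29 → $3,346.19; payment $3,146.98; balance $199.21
Installment 4: opening $199.21; interest $173.29 → $372.50; payment $372.50; balance $0.00
Total paid: $9,813.44

$9,813.44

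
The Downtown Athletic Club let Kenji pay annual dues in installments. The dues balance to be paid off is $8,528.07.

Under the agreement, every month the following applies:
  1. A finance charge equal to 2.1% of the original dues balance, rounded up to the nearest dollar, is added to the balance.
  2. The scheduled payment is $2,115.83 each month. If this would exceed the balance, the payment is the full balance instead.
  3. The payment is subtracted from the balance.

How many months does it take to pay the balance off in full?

# | Opening | Interest | Payment | End bal
1 | $8,528.07 | $180.00 | $2,115.83 | $6,592.24
2 | $6,592.24 | $180.00 | $2,115.83 | $4,656.41
3 | $4,656.41 | $180.00 | $2,115.83 | $2,720.58
4 | $2,720.58 | $180.00 | $2,115.83 | $784.75
5 | $784.75 | $180.00 | $964.75 | $0.00
Balance reaches $0.00 in month 5.

5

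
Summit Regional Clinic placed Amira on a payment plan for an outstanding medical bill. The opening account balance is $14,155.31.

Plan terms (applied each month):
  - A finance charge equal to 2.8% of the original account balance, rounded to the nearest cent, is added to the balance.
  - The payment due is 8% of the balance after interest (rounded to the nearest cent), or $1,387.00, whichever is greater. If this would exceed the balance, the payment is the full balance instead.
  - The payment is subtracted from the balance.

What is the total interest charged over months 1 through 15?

$5,945.25

# | Opening | Interest | Payment | End bal
1 | $14,155.31 | $396.35 | $1,387.00 | $13,164.66
2 | $13,164.66 | $396.35 | $1,387.00 | $12,174.01
3 | $12,174.01 | $396.35 | $1,387.00 | $11,183.36
4 | $11,183.36 | $396.35 | $1,387.00 | $10,192.71
5 | $10,192.71 | $396.35 | $1,387.00 | $9,202.06
6 | $9,202.06 | $396.35 | $1,387.00 | $8,211.41
7 | $8,211.41 | $396.35 | $1,387.00 | $7,220.76
8 | $7,220.76 | $396.35 | $1,387.00 | $6,230.11
9 | $6,230.11 | $396.35 | $1,387.00 | $5,239.46
10 | $5,239.46 | $396.35 | $1,387.00 | $4,248.81
11 | $4,248.81 | $396.35 | $1,387.00 | $3,258.16
12 | $3,258.16 | $396.35 | $1,387.00 | $2,267.51
13 | $2,267.51 | $396.35 | $1,387.00 | $1,276.86
14 | $1,276.86 | $396.35 | $1,387.00 | $286.21
15 | $286.21 | $396.35 | $682.56 | $0.00
Total interest: $396.35 + $396.35 + $396.35 + $396.35 + $396.35 + $396.35 + $396.35 + $396.35 + $396.35 + $396.35 + $396.35 + $396.35 + $396.35 + $396.35 + $396.35 = $5,945.25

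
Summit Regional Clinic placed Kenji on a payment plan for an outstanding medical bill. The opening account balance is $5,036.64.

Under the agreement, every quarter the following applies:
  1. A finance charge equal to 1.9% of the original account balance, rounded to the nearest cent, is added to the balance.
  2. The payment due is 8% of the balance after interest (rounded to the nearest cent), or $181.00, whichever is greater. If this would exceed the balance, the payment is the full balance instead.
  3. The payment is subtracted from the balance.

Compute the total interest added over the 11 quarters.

Quarter 1: opening $5,036.64; interest $95.70 → $5,132.34; payment $410.59; balance $4,721.75
Quarter 2: opening $4,721.75; interest $95.70 → $4,817.45; payment $385.40; balance $4,432.05
Quarter 3: opening $4,432.05; interest $95.70 → $4,527.75; payment $362.22; balance $4,165.53
Quarter 4: opening $4,165.53; interest $95.70 → $4,261.23; payment $340.90; balance $3,920.33
Quarter 5: opening $3,920.33; interest $95.70 → $4,016.03; payment $321.28; balance $3,694.75
Quarter 6: opening $3,694.75; interest $95.70 → $3,790.45; payment $303.24; balance $3,487.21
Quarter 7: opening $3,487.21; interest $95.70 → $3,582.91; payment $286.63; balance $3,296.28
Quarter 8: opening $3,296.28; interest $95.70 → $3,391.98; payment $271.36; balance $3,120.62
Quarter 9: opening $3,120.62; interest $95.70 → $3,216.32; payment $257.31; balance $2,959.01
Quarter 10: opening $2,959.01; interest $95.70 → $3,054.71; payment $244.38; balance $2,810.33
Quarter 11: opening $2,810.33; interest $95.70 → $2,906.03; payment $232.48; balance $2,673.55
Total interest: $95.70 + $95.70 + $95.70 + $95.70 + $95.70 + $95.70 + $95.70 + $95.70 + $95.70 + $95.70 + $95.70 = $1,052.70

$1,052.70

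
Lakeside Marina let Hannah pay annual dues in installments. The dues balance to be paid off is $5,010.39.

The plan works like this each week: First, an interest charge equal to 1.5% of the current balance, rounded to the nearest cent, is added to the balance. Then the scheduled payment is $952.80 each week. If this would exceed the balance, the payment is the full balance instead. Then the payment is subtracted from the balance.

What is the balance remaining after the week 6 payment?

$0.00

# | Opening | Interest | Payment | End bal
1 | $5,010.39 | $75.16 | $952.80 | $4,132.75
2 | $4,132.75 | $61.99 | $952.80 | $3,241.94
3 | $3,241.94 | $48.63 | $952.80 | $2,337.77
4 | $2,337.77 | $35.07 | $952.80 | $1,420.04
5 | $1,420.04 | $21.30 | $952.80 | $488.54
6 | $488.54 | $7.33 | $495.87 | $0.00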